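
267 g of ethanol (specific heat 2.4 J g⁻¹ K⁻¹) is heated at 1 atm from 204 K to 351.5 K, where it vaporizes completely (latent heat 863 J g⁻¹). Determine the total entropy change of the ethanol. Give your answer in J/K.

Warming step: ΔS₁ = m c ln(T_tr/T_i) = 267 × 2.4 × ln(351.5/204) = 348.7 J/K.
Phase change: ΔS₂ = +mL/T_tr = 267 × 863 / 351.5 = 655.5 J/K.
ΔS_total = (348.7) + (655.5) = 1000 J/K.

ΔS = 1000 J/K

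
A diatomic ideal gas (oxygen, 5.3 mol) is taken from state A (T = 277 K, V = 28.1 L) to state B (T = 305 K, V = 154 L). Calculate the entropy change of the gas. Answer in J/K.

ΔS = 85.6 J/K

Entropy is a state function: ΔS = nC_V ln(T₂/T₁) + nR ln(V₂/V₁), with C_V = 5R/2 = 20.79 J mol⁻¹ K⁻¹ for a diatomic ideal gas.
ΔS = 5.3 × [20.79 × ln(305/277) + 8.314 × ln(154/28.1)] = 85.6 J/K.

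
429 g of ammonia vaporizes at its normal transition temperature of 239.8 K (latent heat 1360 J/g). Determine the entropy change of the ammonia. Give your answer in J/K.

Heat absorbed by the substance: Q = mL = 429 × 1360 = 583440 J.
At constant T, ΔS = Q_rev/T = 583440 / 239.8 = 2430 J/K.

ΔS = 2430 J/K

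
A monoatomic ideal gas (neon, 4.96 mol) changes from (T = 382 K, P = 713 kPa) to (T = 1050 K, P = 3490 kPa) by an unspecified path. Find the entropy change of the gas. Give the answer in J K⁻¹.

ΔS = 38.7 J/K

ΔS = nC_p ln(T₂/T₁) − nR ln(P₂/P₁), with C_p = 5R/2 = 20.79 J mol⁻¹ K⁻¹ for a monoatomic ideal gas.
ΔS = 4.96 × [20.79 × ln(1050/382) − 8.314 × ln(3490/713)] = 38.7 J/K.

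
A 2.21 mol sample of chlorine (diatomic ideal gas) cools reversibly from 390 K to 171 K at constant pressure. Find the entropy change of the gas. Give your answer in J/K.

At constant pressure, ΔS = nC_p ln(T₂/T₁) with C_p = 7R/2 = 29.1 J mol⁻¹ K⁻¹.
ΔS = 2.21 × 29.1 × ln(171/390) = -53 J/K.

ΔS = -53 J/K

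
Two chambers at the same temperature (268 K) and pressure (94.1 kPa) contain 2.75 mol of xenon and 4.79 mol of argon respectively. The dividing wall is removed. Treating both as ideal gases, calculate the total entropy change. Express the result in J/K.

ΔS_mix = 41.1 J/K

Mole fractions: x_A = 2.75/7.54 = 0.365, x_B = 0.635.
ΔS_mix = −R(n_A ln x_A + n_B ln x_B) = −8.314 × (2.75 ln 0.365 + 4.79 ln 0.635) = 41.1 J/K.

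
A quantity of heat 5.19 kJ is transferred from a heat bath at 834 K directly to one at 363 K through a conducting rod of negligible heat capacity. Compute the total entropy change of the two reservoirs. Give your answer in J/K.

ΔS_hot = −Q/T_H = −5190/834 = -6.223 J/K and ΔS_cold = +Q/T_C = 5190/363 = 14.298 J/K.
ΔS_total = -6.223 + 14.298 = 8.07 J/K, positive as the second law requires.

ΔS_total = 8.07 J/K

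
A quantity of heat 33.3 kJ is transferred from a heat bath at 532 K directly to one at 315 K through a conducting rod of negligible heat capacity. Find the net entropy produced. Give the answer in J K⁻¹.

ΔS_total = 43.1 J/K

ΔS_hot = −Q/T_H = −33300/532 = -62.59 J/K and ΔS_cold = +Q/T_C = 33300/315 = 105.7 J/K.
ΔS_total = -62.59 + 105.7 = 43.1 J/K, positive as the second law requires.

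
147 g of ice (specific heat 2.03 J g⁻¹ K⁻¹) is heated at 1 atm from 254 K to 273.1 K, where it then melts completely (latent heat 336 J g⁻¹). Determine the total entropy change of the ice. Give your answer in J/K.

Warming step: ΔS₁ = m c ln(T_tr/T_i) = 147 × 2.03 × ln(273.1/254) = 21.636 J/K.
Phase change: ΔS₂ = +mL/T_tr = 147 × 336 / 273.1 = 180.86 J/K.
ΔS_total = (21.636) + (180.86) = 202 J/K.

ΔS = 202 J/K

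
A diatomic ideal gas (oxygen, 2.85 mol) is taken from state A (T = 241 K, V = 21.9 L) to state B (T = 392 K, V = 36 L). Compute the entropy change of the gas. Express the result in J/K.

ΔS = 40.6 J/K

Entropy is a state function: ΔS = nC_V ln(T₂/T₁) + nR ln(V₂/V₁), with C_V = 5R/2 = 20.79 J mol⁻¹ K⁻¹ for a diatomic ideal gas.
ΔS = 2.85 × [20.79 × ln(392/241) + 8.314 × ln(36/21.9)] = 40.6 J/K.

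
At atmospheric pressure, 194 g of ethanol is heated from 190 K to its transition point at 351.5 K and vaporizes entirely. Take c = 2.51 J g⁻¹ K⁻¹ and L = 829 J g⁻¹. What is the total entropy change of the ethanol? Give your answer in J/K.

Warming step: ΔS₁ = m c ln(T_tr/T_i) = 194 × 2.51 × ln(351.5/190) = 299.6 J/K.
Phase change: ΔS₂ = +mL/T_tr = 194 × 829 / 351.5 = 457.5 J/K.
ΔS_total = (299.6) + (457.5) = 757 J/K.

ΔS = 757 J/K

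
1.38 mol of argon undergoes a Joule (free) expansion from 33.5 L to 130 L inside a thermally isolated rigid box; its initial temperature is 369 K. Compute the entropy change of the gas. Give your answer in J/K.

For an ideal gas in free expansion Q = 0 and W = 0, so T is unchanged.
Entropy is a state function; using a reversible isothermal path, ΔS_gas = nR ln(V₂/V₁) = 1.38 × 8.314 × ln(130/33.5) = 15.6 J/K.

ΔS_gas = 15.6 J/K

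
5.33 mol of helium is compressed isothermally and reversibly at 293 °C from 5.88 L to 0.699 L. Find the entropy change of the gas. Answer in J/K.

ΔS_gas = -94.4 J/K

For an isothermal ideal gas ΔS_gas = nR ln(V₂/V₁) = 5.33 × 8.314 × ln(0.699/5.88) = -94.4 J/K.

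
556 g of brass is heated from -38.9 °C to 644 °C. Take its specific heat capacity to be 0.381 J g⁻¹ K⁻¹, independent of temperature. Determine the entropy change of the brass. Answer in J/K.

In kelvin: T₁ = 234.25 K, T₂ = 917.15 K. ΔS = ∫dQ_rev/T = m c ln(T₂/T₁) = 556 × 0.381 × ln(917.15/234.25) = 289 J/K.

ΔS = 289 J/K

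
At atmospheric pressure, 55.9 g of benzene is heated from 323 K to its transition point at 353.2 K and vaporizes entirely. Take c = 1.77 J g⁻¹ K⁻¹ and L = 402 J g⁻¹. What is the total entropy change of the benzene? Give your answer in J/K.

ΔS = 72.5 J/K

Warming step: ΔS₁ = m c ln(T_tr/T_i) = 55.9 × 1.77 × ln(353.2/323) = 8.844 J/K.
Phase change: ΔS₂ = +mL/T_tr = 55.9 × 402 / 353.2 = 63.62 J/K.
ΔS_total = (8.844) + (63.62) = 72.5 J/K.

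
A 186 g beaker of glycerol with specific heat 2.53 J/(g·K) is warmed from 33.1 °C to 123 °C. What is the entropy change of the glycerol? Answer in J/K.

In kelvin: T₁ = 306.25 K, T₂ = 396.15 K. ΔS = ∫dQ_rev/T = m c ln(T₂/T₁) = 186 × 2.53 × ln(396.15/306.25) = 121 J/K.

ΔS = 121 J/K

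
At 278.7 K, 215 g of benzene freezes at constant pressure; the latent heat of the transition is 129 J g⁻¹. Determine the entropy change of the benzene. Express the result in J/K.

Heat released by the substance: Q = −mL = −215 × 129 = −27735 J.
At constant T, ΔS = Q_rev/T = −27735 / 278.7 = -99.5 J/K.

ΔS = -99.5 J/K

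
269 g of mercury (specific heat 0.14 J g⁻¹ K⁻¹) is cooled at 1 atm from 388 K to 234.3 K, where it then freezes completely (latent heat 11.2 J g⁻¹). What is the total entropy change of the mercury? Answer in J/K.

Cooling step: ΔS₁ = m c ln(T_tr/T_i) = 269 × 0.14 × ln(234.3/388) = -19 J/K.
Phase change: ΔS₂ = −mL/T_tr = −269 × 11.2 / 234.3 = -12.86 J/K.
ΔS_total = (-19) + (-12.86) = -31.9 J/K.

ΔS = -31.9 J/K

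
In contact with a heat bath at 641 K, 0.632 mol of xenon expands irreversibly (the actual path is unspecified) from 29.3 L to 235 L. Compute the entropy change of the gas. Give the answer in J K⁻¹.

ΔS_gas = 10.9 J/K

Entropy is a state function, so ΔS_gas depends only on the end states.
For an isothermal ideal gas ΔS_gas = nR ln(V₂/V₁) = 0.632 × 8.314 × ln(235/29.3) = 10.9 J/K.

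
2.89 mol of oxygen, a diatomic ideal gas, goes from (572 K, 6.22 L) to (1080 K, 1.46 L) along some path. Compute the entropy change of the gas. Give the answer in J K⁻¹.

ΔS = 3.35 J/K

Entropy is a state function: ΔS = nC_V ln(T₂/T₁) + nR ln(V₂/V₁), with C_V = 5R/2 = 20.79 J mol⁻¹ K⁻¹ for a diatomic ideal gas.
ΔS = 2.89 × [20.79 × ln(1080/572) + 8.314 × ln(1.46/6.22)] = 3.35 J/K.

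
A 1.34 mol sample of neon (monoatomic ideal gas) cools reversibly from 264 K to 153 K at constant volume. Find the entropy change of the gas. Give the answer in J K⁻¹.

At constant volume, ΔS = nC_V ln(T₂/T₁) with C_V = 3R/2 = 12.47 J mol⁻¹ K⁻¹.
ΔS = 1.34 × 12.47 × ln(153/264) = -9.12 J/K.

ΔS = -9.12 J/K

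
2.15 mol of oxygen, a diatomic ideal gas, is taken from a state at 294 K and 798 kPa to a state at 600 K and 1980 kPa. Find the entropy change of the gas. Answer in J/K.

ΔS = nC_p ln(T₂/T₁) − nR ln(P₂/P₁), with C_p = 7R/2 = 29.1 J mol⁻¹ K⁻¹ for a diatomic ideal gas.
ΔS = 2.15 × [29.1 × ln(600/294) − 8.314 × ln(1980/798)] = 28.4 J/K.

ΔS = 28.4 J/K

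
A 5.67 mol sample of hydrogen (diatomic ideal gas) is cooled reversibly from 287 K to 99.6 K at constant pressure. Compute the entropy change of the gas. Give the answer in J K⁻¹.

At constant pressure, ΔS = nC_p ln(T₂/T₁) with C_p = 7R/2 = 29.1 J mol⁻¹ K⁻¹.
ΔS = 5.67 × 29.1 × ln(99.6/287) = -175 J/K.

ΔS = -175 J/K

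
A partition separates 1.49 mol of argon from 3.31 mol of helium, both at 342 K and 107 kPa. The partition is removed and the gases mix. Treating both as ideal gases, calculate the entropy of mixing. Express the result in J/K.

Mole fractions: x_A = 1.49/4.8 = 0.31, x_B = 0.69.
ΔS_mix = −R(n_A ln x_A + n_B ln x_B) = −8.314 × (1.49 ln 0.31 + 3.31 ln 0.69) = 24.7 J/K.

ΔS_mix = 24.7 J/K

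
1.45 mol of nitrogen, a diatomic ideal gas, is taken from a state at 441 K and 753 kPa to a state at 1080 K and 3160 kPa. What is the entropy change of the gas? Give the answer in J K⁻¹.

ΔS = nC_p ln(T₂/T₁) − nR ln(P₂/P₁), with C_p = 7R/2 = 29.1 J mol⁻¹ K⁻¹ for a diatomic ideal gas.
ΔS = 1.45 × [29.1 × ln(1080/441) − 8.314 × ln(3160/753)] = 20.5 J/K.

ΔS = 20.5 J/K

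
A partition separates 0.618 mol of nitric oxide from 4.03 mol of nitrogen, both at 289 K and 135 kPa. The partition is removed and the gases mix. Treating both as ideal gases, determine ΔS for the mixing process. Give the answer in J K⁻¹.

ΔS_mix = 15.1 J/K

Mole fractions: x_A = 0.618/4.65 = 0.133, x_B = 0.867.
ΔS_mix = −R(n_A ln x_A + n_B ln x_B) = −8.314 × (0.618 ln 0.133 + 4.03 ln 0.867) = 15.1 J/K.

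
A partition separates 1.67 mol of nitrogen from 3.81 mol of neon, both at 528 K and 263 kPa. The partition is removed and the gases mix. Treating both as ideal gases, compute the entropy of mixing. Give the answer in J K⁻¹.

Mole fractions: x_A = 1.67/5.48 = 0.305, x_B = 0.695.
ΔS_mix = −R(n_A ln x_A + n_B ln x_B) = −8.314 × (1.67 ln 0.305 + 3.81 ln 0.695) = 28 J/K.

ΔS_mix = 28 J/K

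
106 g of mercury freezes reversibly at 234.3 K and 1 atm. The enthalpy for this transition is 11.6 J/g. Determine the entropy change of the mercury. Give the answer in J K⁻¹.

ΔS = -5.25 J/K

Heat released by the substance: Q = −mL = −106 × 11.6 = −1229.6 J.
At constant T, ΔS = Q_rev/T = −1229.6 / 234.3 = -5.25 J/K.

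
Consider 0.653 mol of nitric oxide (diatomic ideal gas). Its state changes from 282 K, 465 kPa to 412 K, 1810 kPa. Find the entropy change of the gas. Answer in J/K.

ΔS = nC_p ln(T₂/T₁) − nR ln(P₂/P₁), with C_p = 7R/2 = 29.1 J mol⁻¹ K⁻¹ for a diatomic ideal gas.
ΔS = 0.653 × [29.1 × ln(412/282) − 8.314 × ln(1810/465)] = -0.174 J/K.

ΔS = -0.174 J/K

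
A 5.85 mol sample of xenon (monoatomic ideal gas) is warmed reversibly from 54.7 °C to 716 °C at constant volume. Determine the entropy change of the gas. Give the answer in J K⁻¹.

In kelvin: T₁ = 327.85 K, T₂ = 989.15 K. At constant volume, ΔS = nC_V ln(T₂/T₁) with C_V = 3R/2 = 12.47 J mol⁻¹ K⁻¹.
ΔS = 5.85 × 12.47 × ln(989.15/327.85) = 80.6 J/K.

ΔS = 80.6 J/K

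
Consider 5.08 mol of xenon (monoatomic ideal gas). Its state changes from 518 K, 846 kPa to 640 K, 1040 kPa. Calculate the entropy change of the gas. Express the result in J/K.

ΔS = 13.6 J/K

ΔS = nC_p ln(T₂/T₁) − nR ln(P₂/P₁), with C_p = 5R/2 = 20.79 J mol⁻¹ K⁻¹ for a monoatomic ideal gas.
ΔS = 5.08 × [20.79 × ln(640/518) − 8.314 × ln(1040/846)] = 13.6 J/K.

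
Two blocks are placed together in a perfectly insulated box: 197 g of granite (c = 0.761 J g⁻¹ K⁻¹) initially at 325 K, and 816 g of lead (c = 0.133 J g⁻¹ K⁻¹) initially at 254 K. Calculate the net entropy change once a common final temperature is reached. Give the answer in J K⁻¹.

ΔS_total = 1.88 J/K

Energy balance: T_f = (m₁c₁T₁ + m₂c₂T₂)/(m₁c₁ + m₂c₂) = 295.19 K.
ΔS₁ = m₁c₁ ln(T_f/T₁) = 149.917 × ln(295.19/325) = -14.43 J/K.
ΔS₂ = m₂c₂ ln(T_f/T₂) = 108.528 × ln(295.19/254) = 16.31 J/K.
ΔS_total = -14.43 + 16.31 = 1.88 J/K.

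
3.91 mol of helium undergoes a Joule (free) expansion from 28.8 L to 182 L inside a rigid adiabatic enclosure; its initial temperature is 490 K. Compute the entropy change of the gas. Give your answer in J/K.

For an ideal gas in free expansion Q = 0 and W = 0, so T is unchanged.
Entropy is a state function; using a reversible isothermal path, ΔS_gas = nR ln(V₂/V₁) = 3.91 × 8.314 × ln(182/28.8) = 59.9 J/K.

ΔS_gas = 59.9 J/K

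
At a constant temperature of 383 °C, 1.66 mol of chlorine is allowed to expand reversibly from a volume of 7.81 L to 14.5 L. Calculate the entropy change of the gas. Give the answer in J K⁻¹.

ΔS_gas = 8.54 J/K

For an isothermal ideal gas ΔS_gas = nR ln(V₂/V₁) = 1.66 × 8.314 × ln(14.5/7.81) = 8.54 J/K.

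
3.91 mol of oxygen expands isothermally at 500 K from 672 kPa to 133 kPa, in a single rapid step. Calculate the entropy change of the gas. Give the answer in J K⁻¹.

ΔS_gas = 52.7 J/K

Entropy is a state function, so ΔS_gas depends only on the end states.
For an isothermal ideal gas ΔS_gas = nR ln(P₁/P₂) = 3.91 × 8.314 × ln(672/133) = 52.7 J/K.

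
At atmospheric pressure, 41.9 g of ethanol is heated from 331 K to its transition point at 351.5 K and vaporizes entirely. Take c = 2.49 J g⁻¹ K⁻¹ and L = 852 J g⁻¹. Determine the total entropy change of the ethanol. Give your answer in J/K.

Warming step: ΔS₁ = m c ln(T_tr/T_i) = 41.9 × 2.49 × ln(351.5/331) = 6.269 J/K.
Phase change: ΔS₂ = +mL/T_tr = 41.9 × 852 / 351.5 = 101.6 J/K.
ΔS_total = (6.269) + (101.6) = 108 J/K.

ΔS = 108 J/K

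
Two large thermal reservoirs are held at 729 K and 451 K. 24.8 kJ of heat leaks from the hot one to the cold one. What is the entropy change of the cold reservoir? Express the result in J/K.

ΔS_cold = 55 J/K

The cold reservoir gains heat Q, so ΔS_cold = +Q/T_C = 24800/451 = 55 J/K.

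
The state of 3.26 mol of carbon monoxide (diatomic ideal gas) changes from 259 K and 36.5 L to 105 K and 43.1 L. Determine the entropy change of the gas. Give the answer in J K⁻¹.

ΔS = -56.7 J/K

Entropy is a state function: ΔS = nC_V ln(T₂/T₁) + nR ln(V₂/V₁), with C_V = 5R/2 = 20.79 J mol⁻¹ K⁻¹ for a diatomic ideal gas.
ΔS = 3.26 × [20.79 × ln(105/259) + 8.314 × ln(43.1/36.5)] = -56.7 J/K.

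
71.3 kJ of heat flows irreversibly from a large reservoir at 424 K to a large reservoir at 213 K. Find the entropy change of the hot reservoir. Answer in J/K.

ΔS_hot = -168 J/K

The hot reservoir loses heat Q, so ΔS_hot = −Q/T_H = −71300/424 = -168 J/K.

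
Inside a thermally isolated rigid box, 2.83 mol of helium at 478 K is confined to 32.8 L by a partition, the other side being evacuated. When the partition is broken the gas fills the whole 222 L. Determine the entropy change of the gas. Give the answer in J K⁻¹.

For an ideal gas in free expansion Q = 0 and W = 0, so T is unchanged.
Entropy is a state function; using a reversible isothermal path, ΔS_gas = nR ln(V₂/V₁) = 2.83 × 8.314 × ln(222/32.8) = 45 J/K.

ΔS_gas = 45 J/K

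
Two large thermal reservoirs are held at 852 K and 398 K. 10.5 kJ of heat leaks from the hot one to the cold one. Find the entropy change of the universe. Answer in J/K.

ΔS_total = 14.1 J/K

ΔS_hot = −Q/T_H = −10500/852 = -12.32 J/K and ΔS_cold = +Q/T_C = 10500/398 = 26.38 J/K.
ΔS_total = -12.32 + 26.38 = 14.1 J/K, positive as the second law requires.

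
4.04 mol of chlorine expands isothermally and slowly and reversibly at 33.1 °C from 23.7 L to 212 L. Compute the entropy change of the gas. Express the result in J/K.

ΔS_gas = 73.6 J/K

For an isothermal ideal gas ΔS_gas = nR ln(V₂/V₁) = 4.04 × 8.314 × ln(212/23.7) = 73.6 J/K.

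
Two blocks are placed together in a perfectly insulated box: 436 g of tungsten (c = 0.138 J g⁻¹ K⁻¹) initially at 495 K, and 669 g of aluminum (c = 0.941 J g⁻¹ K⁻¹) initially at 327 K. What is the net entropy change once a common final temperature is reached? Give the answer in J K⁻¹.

Energy balance: T_f = (m₁c₁T₁ + m₂c₂T₂)/(m₁c₁ + m₂c₂) = 341.66 K.
ΔS₁ = m₁c₁ ln(T_f/T₁) = 60.168 × ln(341.66/495) = -22.31 J/K.
ΔS₂ = m₂c₂ ln(T_f/T₂) = 629.529 × ln(341.66/327) = 27.6 J/K.
ΔS_total = -22.31 + 27.6 = 5.29 J/K.

ΔS_total = 5.29 J/K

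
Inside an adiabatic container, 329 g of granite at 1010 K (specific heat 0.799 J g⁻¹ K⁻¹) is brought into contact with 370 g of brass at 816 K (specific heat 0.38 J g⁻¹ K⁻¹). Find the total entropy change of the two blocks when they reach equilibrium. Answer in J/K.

ΔS_total = 2.04 J/K

Energy balance: T_f = (m₁c₁T₁ + m₂c₂T₂)/(m₁c₁ + m₂c₂) = 942.4 K.
ΔS₁ = m₁c₁ ln(T_f/T₁) = 262.871 × ln(942.4/1010) = -18.21 J/K.
ΔS₂ = m₂c₂ ln(T_f/T₂) = 140.6 × ln(942.4/816) = 20.25 J/K.
ΔS_total = -18.21 + 20.25 = 2.04 J/K.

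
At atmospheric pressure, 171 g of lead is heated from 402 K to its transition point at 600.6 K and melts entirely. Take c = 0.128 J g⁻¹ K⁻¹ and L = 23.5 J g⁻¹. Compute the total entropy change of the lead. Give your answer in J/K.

ΔS = 15.5 J/K

Warming step: ΔS₁ = m c ln(T_tr/T_i) = 171 × 0.128 × ln(600.6/402) = 8.788 J/K.
Phase change: ΔS₂ = +mL/T_tr = 171 × 23.5 / 600.6 = 6.691 J/K.
ΔS_total = (8.788) + (6.691) = 15.5 J/K.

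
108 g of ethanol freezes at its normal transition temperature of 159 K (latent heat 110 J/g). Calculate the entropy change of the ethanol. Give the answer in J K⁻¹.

ΔS = -74.7 J/K

Heat released by the substance: Q = −mL = −108 × 110 = −11880 J.
At constant T, ΔS = Q_rev/T = −11880 / 159 = -74.7 J/K.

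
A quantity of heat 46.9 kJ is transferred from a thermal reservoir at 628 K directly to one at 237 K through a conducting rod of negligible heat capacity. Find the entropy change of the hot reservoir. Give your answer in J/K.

The hot reservoir loses heat Q, so ΔS_hot = −Q/T_H = −46900/628 = -74.7 J/K.

ΔS_hot = -74.7 J/K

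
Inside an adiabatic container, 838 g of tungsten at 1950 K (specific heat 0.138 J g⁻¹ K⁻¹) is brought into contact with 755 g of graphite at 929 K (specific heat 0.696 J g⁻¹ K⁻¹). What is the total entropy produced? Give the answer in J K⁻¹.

Energy balance: T_f = (m₁c₁T₁ + m₂c₂T₂)/(m₁c₁ + m₂c₂) = 1113.2 K.
ΔS₁ = m₁c₁ ln(T_f/T₁) = 115.644 × ln(1113.2/1950) = -64.83 J/K.
ΔS₂ = m₂c₂ ln(T_f/T₂) = 525.48 × ln(1113.2/929) = 95.04 J/K.
ΔS_total = -64.83 + 95.04 = 30.2 J/K.

ΔS_total = 30.2 J/K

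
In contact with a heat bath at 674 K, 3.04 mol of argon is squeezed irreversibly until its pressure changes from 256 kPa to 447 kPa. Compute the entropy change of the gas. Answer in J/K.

ΔS_gas = -14.1 J/K

Entropy is a state function, so ΔS_gas depends only on the end states.
For an isothermal ideal gas ΔS_gas = nR ln(P₁/P₂) = 3.04 × 8.314 × ln(256/447) = -14.1 J/K.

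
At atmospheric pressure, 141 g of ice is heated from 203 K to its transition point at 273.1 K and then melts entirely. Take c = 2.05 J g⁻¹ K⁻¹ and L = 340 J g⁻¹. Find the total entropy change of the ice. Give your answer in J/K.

Warming step: ΔS₁ = m c ln(T_tr/T_i) = 141 × 2.05 × ln(273.1/203) = 85.74 J/K.
Phase change: ΔS₂ = +mL/T_tr = 141 × 340 / 273.1 = 175.5 J/K.
ΔS_total = (85.74) + (175.5) = 261 J/K.

ΔS = 261 J/K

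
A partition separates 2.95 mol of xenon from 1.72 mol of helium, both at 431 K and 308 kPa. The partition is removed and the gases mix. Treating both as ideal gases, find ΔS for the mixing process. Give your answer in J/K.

Mole fractions: x_A = 2.95/4.67 = 0.632, x_B = 0.368.
ΔS_mix = −R(n_A ln x_A + n_B ln x_B) = −8.314 × (2.95 ln 0.632 + 1.72 ln 0.368) = 25.5 J/K.

ΔS_mix = 25.5 J/K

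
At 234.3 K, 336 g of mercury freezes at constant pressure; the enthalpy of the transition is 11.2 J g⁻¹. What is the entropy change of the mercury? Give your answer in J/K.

ΔS = -16.1 J/K

Heat released by the substance: Q = −mL = −336 × 11.2 = −3763.2 J.
At constant T, ΔS = Q_rev/T = −3763.2 / 234.3 = -16.1 J/K.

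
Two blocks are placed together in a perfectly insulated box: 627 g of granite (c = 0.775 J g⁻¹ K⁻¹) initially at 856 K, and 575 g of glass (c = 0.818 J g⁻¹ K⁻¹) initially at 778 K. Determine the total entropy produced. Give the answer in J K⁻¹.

ΔS_total = 1.09 J/K

Energy balance: T_f = (m₁c₁T₁ + m₂c₂T₂)/(m₁c₁ + m₂c₂) = 817.64 K.
ΔS₁ = m₁c₁ ln(T_f/T₁) = 485.925 × ln(817.64/856) = -22.28 J/K.
ΔS₂ = m₂c₂ ln(T_f/T₂) = 470.35 × ln(817.64/778) = 23.37 J/K.
ΔS_total = -22.28 + 23.37 = 1.09 J/K.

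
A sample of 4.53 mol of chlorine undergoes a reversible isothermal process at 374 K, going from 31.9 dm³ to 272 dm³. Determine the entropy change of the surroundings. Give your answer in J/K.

For an isothermal ideal gas ΔS_gas = nR ln(V₂/V₁) = 4.53 × 8.314 × ln(272/31.9) = 80.7 J/K.
The process is reversible, so ΔS_surr = −ΔS_gas = -80.7 J/K and ΔS_universe = 0.

ΔS_surr = -80.7 J/K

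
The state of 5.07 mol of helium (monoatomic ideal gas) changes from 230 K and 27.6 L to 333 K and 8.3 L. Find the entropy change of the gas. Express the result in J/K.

Entropy is a state function: ΔS = nC_V ln(T₂/T₁) + nR ln(V₂/V₁), with C_V = 3R/2 = 12.47 J mol⁻¹ K⁻¹ for a monoatomic ideal gas.
ΔS = 5.07 × [12.47 × ln(333/230) + 8.314 × ln(8.3/27.6)] = -27.2 J/K.

ΔS = -27.2 J/K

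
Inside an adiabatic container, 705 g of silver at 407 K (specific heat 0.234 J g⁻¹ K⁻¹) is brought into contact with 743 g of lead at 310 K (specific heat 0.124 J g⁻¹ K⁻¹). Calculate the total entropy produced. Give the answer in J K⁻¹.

Energy balance: T_f = (m₁c₁T₁ + m₂c₂T₂)/(m₁c₁ + m₂c₂) = 372.24 K.
ΔS₁ = m₁c₁ ln(T_f/T₁) = 164.97 × ln(372.24/407) = -14.73 J/K.
ΔS₂ = m₂c₂ ln(T_f/T₂) = 92.132 × ln(372.24/310) = 16.86 J/K.
ΔS_total = -14.73 + 16.86 = 2.13 J/K.

ΔS_total = 2.13 J/K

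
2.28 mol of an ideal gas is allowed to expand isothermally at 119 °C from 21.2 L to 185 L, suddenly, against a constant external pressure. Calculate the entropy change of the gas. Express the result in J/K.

Entropy is a state function, so ΔS_gas depends only on the end states.
For an isothermal ideal gas ΔS_gas = nR ln(V₂/V₁) = 2.28 × 8.314 × ln(185/21.2) = 41.1 J/K.

ΔS_gas = 41.1 J/K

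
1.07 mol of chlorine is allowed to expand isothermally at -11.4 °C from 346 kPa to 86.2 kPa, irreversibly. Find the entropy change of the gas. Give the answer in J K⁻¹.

ΔS_gas = 12.4 J/K

Entropy is a state function, so ΔS_gas depends only on the end states.
For an isothermal ideal gas ΔS_gas = nR ln(P₁/P₂) = 1.07 × 8.314 × ln(346/86.2) = 12.4 J/K.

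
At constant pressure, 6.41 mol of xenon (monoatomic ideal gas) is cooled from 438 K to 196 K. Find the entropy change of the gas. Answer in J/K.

At constant pressure, ΔS = nC_p ln(T₂/T₁) with C_p = 5R/2 = 20.79 J mol⁻¹ K⁻¹.
ΔS = 6.41 × 20.79 × ln(196/438) = -107 J/K.

ΔS = -107 J/K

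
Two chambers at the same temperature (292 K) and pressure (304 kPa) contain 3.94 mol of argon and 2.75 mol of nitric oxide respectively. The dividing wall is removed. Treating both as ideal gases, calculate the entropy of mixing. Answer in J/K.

Mole fractions: x_A = 3.94/6.69 = 0.589, x_B = 0.411.
ΔS_mix = −R(n_A ln x_A + n_B ln x_B) = −8.314 × (3.94 ln 0.589 + 2.75 ln 0.411) = 37.7 J/K.

ΔS_mix = 37.7 J/K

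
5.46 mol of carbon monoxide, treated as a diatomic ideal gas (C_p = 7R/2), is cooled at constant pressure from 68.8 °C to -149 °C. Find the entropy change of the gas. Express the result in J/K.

ΔS = -161 J/K

In kelvin: T₁ = 341.95 K, T₂ = 124.15 K. At constant pressure, ΔS = nC_p ln(T₂/T₁) with C_p = 7R/2 = 29.1 J mol⁻¹ K⁻¹.
ΔS = 5.46 × 29.1 × ln(124.15/341.95) = -161 J/K.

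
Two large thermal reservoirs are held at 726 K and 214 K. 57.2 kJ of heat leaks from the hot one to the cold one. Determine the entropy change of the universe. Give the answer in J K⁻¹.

ΔS_hot = −Q/T_H = −57200/726 = -78.79 J/K and ΔS_cold = +Q/T_C = 57200/214 = 267.3 J/K.
ΔS_total = -78.79 + 267.3 = 189 J/K, positive as the second law requires.

ΔS_total = 189 J/K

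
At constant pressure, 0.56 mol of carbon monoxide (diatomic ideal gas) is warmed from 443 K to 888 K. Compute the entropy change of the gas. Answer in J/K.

At constant pressure, ΔS = nC_p ln(T₂/T₁) with C_p = 7R/2 = 29.1 J mol⁻¹ K⁻¹.
ΔS = 0.56 × 29.1 × ln(888/443) = 11.3 J/K.

ΔS = 11.3 J/K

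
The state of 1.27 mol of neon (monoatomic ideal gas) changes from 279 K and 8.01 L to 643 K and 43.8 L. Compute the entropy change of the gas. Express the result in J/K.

ΔS = 31.2 J/K

Entropy is a state function: ΔS = nC_V ln(T₂/T₁) + nR ln(V₂/V₁), with C_V = 3R/2 = 12.47 J mol⁻¹ K⁻¹ for a monoatomic ideal gas.
ΔS = 1.27 × [12.47 × ln(643/279) + 8.314 × ln(43.8/8.01)] = 31.2 J/K.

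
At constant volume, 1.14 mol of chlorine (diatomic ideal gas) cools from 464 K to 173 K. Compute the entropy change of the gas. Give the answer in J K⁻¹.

ΔS = -23.4 J/K

At constant volume, ΔS = nC_V ln(T₂/T₁) with C_V = 5R/2 = 20.79 J mol⁻¹ K⁻¹.
ΔS = 1.14 × 20.79 × ln(173/464) = -23.4 J/K.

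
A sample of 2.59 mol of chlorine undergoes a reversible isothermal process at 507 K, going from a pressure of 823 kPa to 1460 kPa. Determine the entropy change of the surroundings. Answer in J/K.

ΔS_surr = 12.3 J/K

For an isothermal ideal gas ΔS_gas = nR ln(P₁/P₂) = 2.59 × 8.314 × ln(823/1460) = -12.3 J/K.
The process is reversible, so ΔS_surr = −ΔS_gas = 12.3 J/K and ΔS_universe = 0.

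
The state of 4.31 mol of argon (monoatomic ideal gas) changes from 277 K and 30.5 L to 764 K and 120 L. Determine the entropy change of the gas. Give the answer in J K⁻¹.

Entropy is a state function: ΔS = nC_V ln(T₂/T₁) + nR ln(V₂/V₁), with C_V = 3R/2 = 12.47 J mol⁻¹ K⁻¹ for a monoatomic ideal gas.
ΔS = 4.31 × [12.47 × ln(764/277) + 8.314 × ln(120/30.5)] = 104 J/K.

ΔS = 104 J/K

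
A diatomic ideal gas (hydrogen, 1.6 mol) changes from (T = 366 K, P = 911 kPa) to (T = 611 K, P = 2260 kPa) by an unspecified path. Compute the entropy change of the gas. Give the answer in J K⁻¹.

ΔS = 11.8 J/K

ΔS = nC_p ln(T₂/T₁) − nR ln(P₂/P₁), with C_p = 7R/2 = 29.1 J mol⁻¹ K⁻¹ for a diatomic ideal gas.
ΔS = 1.6 × [29.1 × ln(611/366) − 8.314 × ln(2260/911)] = 11.8 J/K.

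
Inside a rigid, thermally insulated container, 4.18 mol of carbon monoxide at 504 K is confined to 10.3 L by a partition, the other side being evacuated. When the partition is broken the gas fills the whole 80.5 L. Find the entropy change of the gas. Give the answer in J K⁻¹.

For an ideal gas in free expansion Q = 0 and W = 0, so T is unchanged.
Entropy is a state function; using a reversible isothermal path, ΔS_gas = nR ln(V₂/V₁) = 4.18 × 8.314 × ln(80.5/10.3) = 71.5 J/K.

ΔS_gas = 71.5 J/K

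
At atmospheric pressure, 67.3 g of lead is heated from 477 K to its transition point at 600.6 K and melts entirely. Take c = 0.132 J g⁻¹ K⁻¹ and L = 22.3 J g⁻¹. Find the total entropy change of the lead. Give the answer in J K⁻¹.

ΔS = 4.55 J/K

Warming step: ΔS₁ = m c ln(T_tr/T_i) = 67.3 × 0.132 × ln(600.6/477) = 2.047 J/K.
Phase change: ΔS₂ = +mL/T_tr = 67.3 × 22.3 / 600.6 = 2.499 J/K.
ΔS_total = (2.047) + (2.499) = 4.55 J/K.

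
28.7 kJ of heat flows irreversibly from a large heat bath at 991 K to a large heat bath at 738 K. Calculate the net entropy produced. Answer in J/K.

ΔS_hot = −Q/T_H = −28700/991 = -28.96 J/K and ΔS_cold = +Q/T_C = 28700/738 = 38.89 J/K.
ΔS_total = -28.96 + 38.89 = 9.93 J/K, positive as the second law requires.

ΔS_total = 9.93 J/K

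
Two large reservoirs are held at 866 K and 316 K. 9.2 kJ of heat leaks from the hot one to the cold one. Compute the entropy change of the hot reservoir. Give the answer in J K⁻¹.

ΔS_hot = -10.6 J/K

The hot reservoir loses heat Q, so ΔS_hot = −Q/T_H = −9200/866 = -10.6 J/K.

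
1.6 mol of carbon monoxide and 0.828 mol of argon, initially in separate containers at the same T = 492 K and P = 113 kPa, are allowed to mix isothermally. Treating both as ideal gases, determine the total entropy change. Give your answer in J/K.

ΔS_mix = 13 J/K

Mole fractions: x_A = 1.6/2.43 = 0.659, x_B = 0.341.
ΔS_mix = −R(n_A ln x_A + n_B ln x_B) = −8.314 × (1.6 ln 0.659 + 0.828 ln 0.341) = 13 J/K.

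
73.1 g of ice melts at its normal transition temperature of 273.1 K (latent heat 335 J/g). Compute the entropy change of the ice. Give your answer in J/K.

ΔS = 89.7 J/K

Heat absorbed by the substance: Q = mL = 73.1 × 335 = 24488.5 J.
At constant T, ΔS = Q_rev/T = 24488.5 / 273.1 = 89.7 J/K.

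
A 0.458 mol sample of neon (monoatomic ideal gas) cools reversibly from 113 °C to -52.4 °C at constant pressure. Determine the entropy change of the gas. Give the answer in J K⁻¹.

ΔS = -5.32 J/K

In kelvin: T₁ = 386.15 K, T₂ = 220.75 K. At constant pressure, ΔS = nC_p ln(T₂/T₁) with C_p = 5R/2 = 20.79 J mol⁻¹ K⁻¹.
ΔS = 0.458 × 20.79 × ln(220.75/386.15) = -5.32 J/K.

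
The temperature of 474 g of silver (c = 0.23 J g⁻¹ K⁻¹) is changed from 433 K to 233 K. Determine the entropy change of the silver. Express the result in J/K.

ΔS = ∫dQ_rev/T = m c ln(T₂/T₁) = 474 × 0.23 × ln(233/433) = -67.6 J/K.

ΔS = -67.6 J/K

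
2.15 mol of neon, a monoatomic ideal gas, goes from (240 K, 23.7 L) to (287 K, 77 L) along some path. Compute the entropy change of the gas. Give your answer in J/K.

Entropy is a state function: ΔS = nC_V ln(T₂/T₁) + nR ln(V₂/V₁), with C_V = 3R/2 = 12.47 J mol⁻¹ K⁻¹ for a monoatomic ideal gas.
ΔS = 2.15 × [12.47 × ln(287/240) + 8.314 × ln(77/23.7)] = 25.9 J/K.

ΔS = 25.9 J/K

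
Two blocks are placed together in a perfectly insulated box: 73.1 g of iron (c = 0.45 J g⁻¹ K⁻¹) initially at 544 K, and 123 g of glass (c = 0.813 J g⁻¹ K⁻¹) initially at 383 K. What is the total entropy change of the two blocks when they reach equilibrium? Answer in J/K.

Energy balance: T_f = (m₁c₁T₁ + m₂c₂T₂)/(m₁c₁ + m₂c₂) = 422.85 K.
ΔS₁ = m₁c₁ ln(T_f/T₁) = 32.895 × ln(422.85/544) = -8.287 J/K.
ΔS₂ = m₂c₂ ln(T_f/T₂) = 99.999 × ln(422.85/383) = 9.899 J/K.
ΔS_total = -8.287 + 9.899 = 1.61 J/K.

ΔS_total = 1.61 J/K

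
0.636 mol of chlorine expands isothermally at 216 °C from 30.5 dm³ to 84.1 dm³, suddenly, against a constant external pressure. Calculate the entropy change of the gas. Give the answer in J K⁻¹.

Entropy is a state function, so ΔS_gas depends only on the end states.
For an isothermal ideal gas ΔS_gas = nR ln(V₂/V₁) = 0.636 × 8.314 × ln(84.1/30.5) = 5.36 J/K.

ΔS_gas = 5.36 J/K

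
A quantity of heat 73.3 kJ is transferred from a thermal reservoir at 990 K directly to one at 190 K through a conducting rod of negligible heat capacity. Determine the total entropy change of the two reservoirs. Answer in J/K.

ΔS_total = 312 J/K

ΔS_hot = −Q/T_H = −73300/990 = -74.04 J/K and ΔS_cold = +Q/T_C = 73300/190 = 385.8 J/K.
ΔS_total = -74.04 + 385.8 = 312 J/K, positive as the second law requires.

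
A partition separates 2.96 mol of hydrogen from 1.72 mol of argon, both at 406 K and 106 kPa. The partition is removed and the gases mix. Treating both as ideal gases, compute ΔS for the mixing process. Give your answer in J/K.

ΔS_mix = 25.6 J/K

Mole fractions: x_A = 2.96/4.68 = 0.632, x_B = 0.368.
ΔS_mix = −R(n_A ln x_A + n_B ln x_B) = −8.314 × (2.96 ln 0.632 + 1.72 ln 0.368) = 25.6 J/K.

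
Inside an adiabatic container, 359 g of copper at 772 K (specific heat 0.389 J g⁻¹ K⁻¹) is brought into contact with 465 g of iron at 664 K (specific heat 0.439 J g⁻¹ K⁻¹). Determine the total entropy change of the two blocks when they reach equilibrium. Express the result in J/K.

ΔS_total = 0.95 J/K

Energy balance: T_f = (m₁c₁T₁ + m₂c₂T₂)/(m₁c₁ + m₂c₂) = 707.87 K.
ΔS₁ = m₁c₁ ln(T_f/T₁) = 139.651 × ln(707.87/772) = -12.11 J/K.
ΔS₂ = m₂c₂ ln(T_f/T₂) = 204.135 × ln(707.87/664) = 13.06 J/K.
ΔS_total = -12.11 + 13.06 = 0.95 J/K.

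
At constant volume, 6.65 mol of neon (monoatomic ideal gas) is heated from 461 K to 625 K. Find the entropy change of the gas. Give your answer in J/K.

ΔS = 25.2 J/K

At constant volume, ΔS = nC_V ln(T₂/T₁) with C_V = 3R/2 = 12.47 J mol⁻¹ K⁻¹.
ΔS = 6.65 × 12.47 × ln(625/461) = 25.2 J/K.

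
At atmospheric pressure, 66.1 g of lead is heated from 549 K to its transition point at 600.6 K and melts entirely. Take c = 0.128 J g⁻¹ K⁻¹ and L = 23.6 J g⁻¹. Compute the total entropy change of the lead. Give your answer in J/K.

ΔS = 3.36 J/K

Warming step: ΔS₁ = m c ln(T_tr/T_i) = 66.1 × 0.128 × ln(600.6/549) = 0.76 J/K.
Phase change: ΔS₂ = +mL/T_tr = 66.1 × 23.6 / 600.6 = 2.597 J/K.
ΔS_total = (0.76) + (2.597) = 3.36 J/K.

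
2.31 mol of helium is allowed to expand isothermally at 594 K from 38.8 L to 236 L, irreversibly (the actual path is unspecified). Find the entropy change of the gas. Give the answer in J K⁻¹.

ΔS_gas = 34.7 J/K

Entropy is a state function, so ΔS_gas depends only on the end states.
For an isothermal ideal gas ΔS_gas = nR ln(V₂/V₁) = 2.31 × 8.314 × ln(236/38.8) = 34.7 J/K.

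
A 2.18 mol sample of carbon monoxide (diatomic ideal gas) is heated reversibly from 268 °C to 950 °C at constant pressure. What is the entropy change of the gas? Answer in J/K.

ΔS = 51.7 J/K

In kelvin: T₁ = 541.15 K, T₂ = 1223.15 K. At constant pressure, ΔS = nC_p ln(T₂/T₁) with C_p = 7R/2 = 29.1 J mol⁻¹ K⁻¹.
ΔS = 2.18 × 29.1 × ln(1223.15/541.15) = 51.7 J/K.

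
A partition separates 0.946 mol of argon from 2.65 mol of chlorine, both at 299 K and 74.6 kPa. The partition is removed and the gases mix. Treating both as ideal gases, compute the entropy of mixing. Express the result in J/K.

ΔS_mix = 17.2 J/K

Mole fractions: x_A = 0.946/3.6 = 0.263, x_B = 0.737.
ΔS_mix = −R(n_A ln x_A + n_B ln x_B) = −8.314 × (0.946 ln 0.263 + 2.65 ln 0.737) = 17.2 J/K.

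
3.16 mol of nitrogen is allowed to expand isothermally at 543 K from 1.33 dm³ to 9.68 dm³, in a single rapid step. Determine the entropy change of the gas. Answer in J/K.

Entropy is a state function, so ΔS_gas depends only on the end states.
For an isothermal ideal gas ΔS_gas = nR ln(V₂/V₁) = 3.16 × 8.314 × ln(9.68/1.33) = 52.1 J/K.

ΔS_gas = 52.1 J/K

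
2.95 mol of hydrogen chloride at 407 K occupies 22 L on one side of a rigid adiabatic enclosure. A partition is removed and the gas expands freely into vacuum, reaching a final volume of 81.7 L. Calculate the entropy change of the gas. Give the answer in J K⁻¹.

For an ideal gas in free expansion Q = 0 and W = 0, so T is unchanged.
Entropy is a state function; using a reversible isothermal path, ΔS_gas = nR ln(V₂/V₁) = 2.95 × 8.314 × ln(81.7/22) = 32.2 J/K.

ΔS_gas = 32.2 J/K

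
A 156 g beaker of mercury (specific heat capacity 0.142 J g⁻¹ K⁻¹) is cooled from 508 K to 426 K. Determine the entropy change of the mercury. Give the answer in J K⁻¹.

ΔS = -3.9 J/K

ΔS = ∫dQ_rev/T = m c ln(T₂/T₁) = 156 × 0.142 × ln(426/508) = -3.9 J/K.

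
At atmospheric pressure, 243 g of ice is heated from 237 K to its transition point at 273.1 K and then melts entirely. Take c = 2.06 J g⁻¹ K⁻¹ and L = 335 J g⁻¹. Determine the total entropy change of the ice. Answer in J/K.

Warming step: ΔS₁ = m c ln(T_tr/T_i) = 243 × 2.06 × ln(273.1/237) = 70.97 J/K.
Phase change: ΔS₂ = +mL/T_tr = 243 × 335 / 273.1 = 298.1 J/K.
ΔS_total = (70.97) + (298.1) = 369 J/K.

ΔS = 369 J/K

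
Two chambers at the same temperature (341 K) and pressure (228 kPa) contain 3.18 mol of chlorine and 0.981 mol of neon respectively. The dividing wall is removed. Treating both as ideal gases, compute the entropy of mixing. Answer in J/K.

Mole fractions: x_A = 3.18/4.16 = 0.764, x_B = 0.236.
ΔS_mix = −R(n_A ln x_A + n_B ln x_B) = −8.314 × (3.18 ln 0.764 + 0.981 ln 0.236) = 18.9 J/K.

ΔS_mix = 18.9 J/K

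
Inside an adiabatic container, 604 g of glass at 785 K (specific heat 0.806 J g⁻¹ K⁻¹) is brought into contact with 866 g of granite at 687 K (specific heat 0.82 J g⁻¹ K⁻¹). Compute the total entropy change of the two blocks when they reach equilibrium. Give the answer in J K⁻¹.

Energy balance: T_f = (m₁c₁T₁ + m₂c₂T₂)/(m₁c₁ + m₂c₂) = 726.86 K.
ΔS₁ = m₁c₁ ln(T_f/T₁) = 486.824 × ln(726.86/785) = -37.46 J/K.
ΔS₂ = m₂c₂ ln(T_f/T₂) = 710.12 × ln(726.86/687) = 40.05 J/K.
ΔS_total = -37.46 + 40.05 = 2.59 J/K.

ΔS_total = 2.59 J/K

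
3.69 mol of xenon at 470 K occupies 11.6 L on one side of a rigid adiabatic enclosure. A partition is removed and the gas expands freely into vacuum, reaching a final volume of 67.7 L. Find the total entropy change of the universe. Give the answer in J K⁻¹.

For an ideal gas in free expansion Q = 0 and W = 0, so T is unchanged.
Entropy is a state function; using a reversible isothermal path, ΔS_gas = nR ln(V₂/V₁) = 3.69 × 8.314 × ln(67.7/11.6) = 54.1 J/K.
The insulated surroundings exchange no heat, so ΔS_surr = 0 and ΔS_universe = ΔS_gas.

ΔS_universe = 54.1 J/K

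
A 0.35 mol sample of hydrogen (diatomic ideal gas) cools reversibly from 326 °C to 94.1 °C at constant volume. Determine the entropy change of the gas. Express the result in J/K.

In kelvin: T₁ = 599.15 K, T₂ = 367.25 K. At constant volume, ΔS = nC_V ln(T₂/T₁) with C_V = 5R/2 = 20.79 J mol⁻¹ K⁻¹.
ΔS = 0.35 × 20.79 × ln(367.25/599.15) = -3.56 J/K.

ΔS = -3.56 J/K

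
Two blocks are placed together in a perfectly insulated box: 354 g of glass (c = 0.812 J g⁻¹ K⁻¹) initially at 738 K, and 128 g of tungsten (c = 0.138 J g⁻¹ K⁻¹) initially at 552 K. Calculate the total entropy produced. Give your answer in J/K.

Energy balance: T_f = (m₁c₁T₁ + m₂c₂T₂)/(m₁c₁ + m₂c₂) = 727.23 K.
ΔS₁ = m₁c₁ ln(T_f/T₁) = 287.448 × ln(727.23/738) = -4.225 J/K.
ΔS₂ = m₂c₂ ln(T_f/T₂) = 17.664 × ln(727.23/552) = 4.87 J/K.
ΔS_total = -4.225 + 4.87 = 0.645 J/K.

ΔS_total = 0.645 J/K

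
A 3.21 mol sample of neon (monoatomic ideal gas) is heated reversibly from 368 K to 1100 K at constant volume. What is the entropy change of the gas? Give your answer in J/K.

ΔS = 43.8 J/K

At constant volume, ΔS = nC_V ln(T₂/T₁) with C_V = 3R/2 = 12.47 J mol⁻¹ K⁻¹.
ΔS = 3.21 × 12.47 × ln(1100/368) = 43.8 J/K.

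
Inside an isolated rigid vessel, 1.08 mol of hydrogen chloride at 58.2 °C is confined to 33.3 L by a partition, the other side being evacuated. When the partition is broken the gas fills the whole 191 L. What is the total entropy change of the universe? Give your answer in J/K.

ΔS_universe = 15.7 J/K

For an ideal gas in free expansion Q = 0 and W = 0, so T is unchanged.
Entropy is a state function; using a reversible isothermal path, ΔS_gas = nR ln(V₂/V₁) = 1.08 × 8.314 × ln(191/33.3) = 15.7 J/K.
The insulated surroundings exchange no heat, so ΔS_surr = 0 and ΔS_universe = ΔS_gas.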